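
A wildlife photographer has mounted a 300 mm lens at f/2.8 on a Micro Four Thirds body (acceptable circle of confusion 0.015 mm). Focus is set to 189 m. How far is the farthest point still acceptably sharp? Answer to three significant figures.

207 m

Hyperfocal distance H = f²/(N·c) + f = 300²/(2.8 × 0.015) + 300 = 90000/0.042 + 300 ≈ 2143157.1 mm ≈ 2143 m.
Far limit Df = s·(H − f)/(H − s) = 189000 × (2143157.1 − 300) / (2143157.1 − 189000) = 189000 × 2142857.1 / 1954157.1 ≈ 207250 mm ≈ 207 m.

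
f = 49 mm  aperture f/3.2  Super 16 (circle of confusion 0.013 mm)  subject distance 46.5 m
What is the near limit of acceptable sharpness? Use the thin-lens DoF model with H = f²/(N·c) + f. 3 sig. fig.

25.8 m

Hyperfocal distance H = f²/(N·c) + f = 49²/(3.2 × 0.013) + 49 = 2401/0.0416 + 49 ≈ 57765.3 mm ≈ 57.77 m.
Near limit Dn = s·(H − f)/(H + s − 2f) = 46500 × (57765.3 − 49) / (57765.3 + 46500 − 2 × 49) = 46500 × 57716.3 / 104167.3 ≈ 25764 mm ≈ 25.8 m.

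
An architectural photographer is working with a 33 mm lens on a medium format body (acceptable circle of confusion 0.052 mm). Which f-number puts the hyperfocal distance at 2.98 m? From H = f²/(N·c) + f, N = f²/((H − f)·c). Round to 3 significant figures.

Rearrange H = f²/(N·c) + f for N: N = f² / ((H − f)·c).
N = 33² / ((2980 − 33) × 0.052) = 1089 / 153.2 ≈ 7.11.

f/7.11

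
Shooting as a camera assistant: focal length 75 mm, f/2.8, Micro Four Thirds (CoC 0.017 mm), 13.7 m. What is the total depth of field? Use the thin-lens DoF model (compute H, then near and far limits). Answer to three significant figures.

Hyperfocal distance H = f²/(N·c) + f = 75²/(2.8 × 0.017) + 75 = 5625/0.0476 + 75 ≈ 118247.3 mm ≈ 118.2 m.
Near limit Dn = s·(H − f)/(H + s − 2f) = 13700 × (118247.3 − 75) / (118247.3 + 13700 − 2 × 75) = 13700 × 118172.3 / 131797.3 ≈ 12283.7 mm.
Far limit Df = s·(H − f)/(H − s) = 13700 × (118247.3 − 75) / (118247.3 − 13700) = 13700 × 118172.3 / 104547.3 ≈ 15485.4 mm.
Depth of field = Df − Dn = 15485.4 − 12283.7 ≈ 3201.7 mm ≈ 3.20 m.

3.20 m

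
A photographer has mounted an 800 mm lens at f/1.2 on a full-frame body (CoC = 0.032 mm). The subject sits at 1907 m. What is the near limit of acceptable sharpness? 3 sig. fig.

1710 m

Hyperfocal distance H = f²/(N·c) + f = 800²/(1.2 × 0.032) + 800 = 640000/0.0384 + 800 ≈ 16667466.7 mm ≈ 16667 m.
Near limit Dn = s·(H − f)/(H + s − 2f) = 1907000 × (16667466.7 − 800) / (16667466.7 + 1907000 − 2 × 800) = 1907000 × 16666666.7 / 18572866.7 ≈ 1711278 mm ≈ 1710 m.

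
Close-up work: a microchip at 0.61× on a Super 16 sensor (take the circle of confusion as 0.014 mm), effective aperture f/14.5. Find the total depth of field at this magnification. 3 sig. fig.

At magnification m, DoF ≈ 2·N_eff·c/m² = 2 × 14.5 × 0.014 / 0.61² = 0.406 / 0.3721 ≈ 1.09 mm.

1.09 mm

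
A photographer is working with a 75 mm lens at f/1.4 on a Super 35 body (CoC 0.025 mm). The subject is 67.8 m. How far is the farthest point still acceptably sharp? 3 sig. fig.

Hyperfocal distance H = f²/(N·c) + f = 75²/(1.4 × 0.025) + 75 = 5625/0.035 + 75 ≈ 160789.3 mm ≈ 160.8 m.
Far limit Df = s·(H − f)/(H − s) = 67800 × (160789.3 − 75) / (160789.3 − 67800) = 67800 × 160714.3 / 92989.3 ≈ 117179 mm ≈ 117 m.

117 m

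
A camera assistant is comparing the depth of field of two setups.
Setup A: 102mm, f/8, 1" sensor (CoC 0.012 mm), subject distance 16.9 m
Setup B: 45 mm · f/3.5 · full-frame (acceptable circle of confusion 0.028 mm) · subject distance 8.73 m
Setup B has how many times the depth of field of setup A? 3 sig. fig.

Setup A: H = 102²/(8×0.012) + 102 ≈ 108477.0 mm; DoF = Df − Dn = 20000.0 − 14632.0 ≈ 5368.0 mm.
Setup B: H = 45²/(3.5×0.028) + 45 ≈ 20708.3 mm; DoF = Df − Dn = 15059.8 − 6146.5 ≈ 8913.3 mm.
Ratio = 8913.3 / 5368.0 ≈ 1.66.

1.66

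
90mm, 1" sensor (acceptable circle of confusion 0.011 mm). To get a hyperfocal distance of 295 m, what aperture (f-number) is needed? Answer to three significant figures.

Rearrange H = f²/(N·c) + f for N: N = f² / ((H − f)·c).
N = 90² / ((295000 − 90) × 0.011) = 8100 / 3244 ≈ 2.50.

f/2.50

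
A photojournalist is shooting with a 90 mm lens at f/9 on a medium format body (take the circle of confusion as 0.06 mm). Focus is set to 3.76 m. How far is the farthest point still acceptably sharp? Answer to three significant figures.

4.98 m

Hyperfocal distance H = f²/(N·c) + f = 90²/(9 × 0.06) + 90 = 8100/0.54 + 90 ≈ 15090.0 mm ≈ 15.09 m.
Far limit Df = s·(H − f)/(H − s) = 3760 × (15090.0 − 90) / (15090.0 − 3760) = 3760 × 15000.0 / 11330.0 ≈ 4977.9 mm ≈ 4.98 m.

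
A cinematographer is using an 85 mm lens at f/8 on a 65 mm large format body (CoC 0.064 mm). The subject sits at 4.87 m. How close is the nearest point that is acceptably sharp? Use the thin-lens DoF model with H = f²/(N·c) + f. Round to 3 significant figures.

3.64 m

Hyperfocal distance H = f²/(N·c) + f = 85²/(8 × 0.064) + 85 = 7225/0.512 + 85 ≈ 14196.3 mm ≈ 14.20 m.
Near limit Dn = s·(H − f)/(H + s − 2f) = 4870 × (14196.3 − 85) / (14196.3 + 4870 − 2 × 85) = 4870 × 14111.3 / 18896.3 ≈ 3636.8 mm ≈ 3.64 m.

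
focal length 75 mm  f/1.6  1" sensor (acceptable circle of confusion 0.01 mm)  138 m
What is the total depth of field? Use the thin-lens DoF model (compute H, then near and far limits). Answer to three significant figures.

128 m

Hyperfocal distance H = f²/(N·c) + f = 75²/(1.6 × 0.01) + 75 = 5625/0.016 + 75 ≈ 351637.5 mm ≈ 351.6 m.
Near limit Dn = s·(H − f)/(H + s − 2f) = 138000 × (351637.5 − 75) / (351637.5 + 138000 − 2 × 75) = 138000 × 351562.5 / 489487.5 ≈ 99115 mm.
Far limit Df = s·(H − f)/(H − s) = 138000 × (351637.5 − 75) / (351637.5 − 138000) = 138000 × 351562.5 / 213637.5 ≈ 227093 mm.
Depth of field = Df − Dn = 227093 − 99115 ≈ 127978 mm ≈ 128 m.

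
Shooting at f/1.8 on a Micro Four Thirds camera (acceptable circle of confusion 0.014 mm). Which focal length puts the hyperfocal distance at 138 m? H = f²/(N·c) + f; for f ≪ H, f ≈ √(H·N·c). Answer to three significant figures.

From H = f²/(N·c) + f, with f ≪ H: f ≈ √(H·N·c) = √(138000 × 1.8 × 0.014) = √3477.6 ≈ 58.97 mm.
The +f correction barely moves this — solving exactly, f² + N·c·f − N·c·H = 0 ⇒ f = (−N·c + √((N·c)² + 4·N·c·H))/2 = (−0.0252 + √13910)/2 ≈ 58.959 mm, so f ≈ 59.0 mm.

59.0 mm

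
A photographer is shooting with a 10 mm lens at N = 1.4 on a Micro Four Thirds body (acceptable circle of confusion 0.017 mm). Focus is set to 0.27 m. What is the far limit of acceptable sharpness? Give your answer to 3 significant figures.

288 mm

Hyperfocal distance H = f²/(N·c) + f = 10²/(1.4 × 0.017) + 10 = 100/0.0238 + 10 ≈ 4211.7 mm ≈ 4.212 m.
Far limit Df = s·(H − f)/(H − s) = 270 × (4211.7 − 10) / (4211.7 − 270) = 270 × 4201.7 / 3941.7 ≈ 287.81 mm.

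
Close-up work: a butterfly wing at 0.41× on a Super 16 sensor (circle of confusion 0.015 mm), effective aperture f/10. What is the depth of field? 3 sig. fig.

1.78 mm

At magnification m, DoF ≈ 2·N_eff·c/m² = 2 × 10 × 0.015 / 0.41² = 0.3 / 0.1681 ≈ 1.78 mm.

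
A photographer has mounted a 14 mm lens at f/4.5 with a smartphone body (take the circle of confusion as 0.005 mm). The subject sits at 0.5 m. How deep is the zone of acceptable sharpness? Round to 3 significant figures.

Hyperfocal distance H = f²/(N·c) + f = 14²/(4.5 × 0.005) + 14 = 196/0.0225 + 14 ≈ 8725.1 mm ≈ 8.725 m.
Near limit Dn = s·(H − f)/(H + s − 2f) = 500 × (8725.1 − 14) / (8725.1 + 500 − 2 × 14) = 500 × 8711.1 / 9197.1 ≈ 473.579 mm.
Far limit Df = s·(H − f)/(H − s) = 500 × (8725.1 − 14) / (8725.1 − 500) = 500 × 8711.1 / 8225.1 ≈ 529.544 mm.
Depth of field = Df − Dn = 529.544 − 473.579 ≈ 55.965 mm.

56.0 mm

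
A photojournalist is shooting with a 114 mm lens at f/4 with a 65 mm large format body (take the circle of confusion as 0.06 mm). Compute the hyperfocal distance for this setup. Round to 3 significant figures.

Hyperfocal distance H = f²/(N·c) + f = 114²/(4 × 0.06) + 114 = 12996/0.24 + 114 ≈ 54264.0 mm ≈ 54.3 m.

54.3 m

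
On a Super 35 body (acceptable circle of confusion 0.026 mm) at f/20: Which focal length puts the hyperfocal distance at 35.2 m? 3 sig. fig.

From H = f²/(N·c) + f, with f ≪ H: f ≈ √(H·N·c) = √(35200 × 20 × 0.026) = √18304 ≈ 135.3 mm.
The +f correction barely moves this — solving exactly, f² + N·c·f − N·c·H = 0 ⇒ f = (−N·c + √((N·c)² + 4·N·c·H))/2 = (−0.52 + √73216)/2 ≈ 135.03 mm, so f ≈ 135 mm.

135 mm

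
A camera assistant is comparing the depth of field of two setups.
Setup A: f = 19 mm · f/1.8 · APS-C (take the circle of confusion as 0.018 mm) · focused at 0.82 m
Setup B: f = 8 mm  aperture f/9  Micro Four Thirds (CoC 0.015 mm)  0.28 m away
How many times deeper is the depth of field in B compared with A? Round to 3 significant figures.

Setup A: H = 19²/(1.8×0.018) + 19 ≈ 11161.0 mm; DoF = Df − Dn = 883.52 − 765.00 ≈ 118.52 mm.
Setup B: H = 8²/(9×0.015) + 8 ≈ 482.1 mm; DoF = Df − Dn = 656.89 − 177.92 ≈ 478.97 mm.
Ratio = 478.97 / 118.52 ≈ 4.04.

4.04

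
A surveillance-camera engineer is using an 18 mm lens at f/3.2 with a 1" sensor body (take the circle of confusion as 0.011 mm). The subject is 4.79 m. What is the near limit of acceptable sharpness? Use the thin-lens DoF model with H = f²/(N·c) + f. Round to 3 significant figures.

Hyperfocal distance H = f²/(N·c) + f = 18²/(3.2 × 0.011) + 18 = 324/0.0352 + 18 ≈ 9222.5 mm ≈ 9.223 m.
Near limit Dn = s·(H − f)/(H + s − 2f) = 4790 × (9222.5 − 18) / (9222.5 + 4790 − 2 × 18) = 4790 × 9204.5 / 13976.5 ≈ 3154.6 mm ≈ 3.15 m.

3.15 m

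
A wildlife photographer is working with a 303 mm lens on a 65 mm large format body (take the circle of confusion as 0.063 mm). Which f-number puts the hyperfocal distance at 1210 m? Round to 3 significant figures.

f/1.20

Rearrange H = f²/(N·c) + f for N: N = f² / ((H − f)·c).
N = 303² / ((1210000 − 303) × 0.063) = 91809 / 76211 ≈ 1.20.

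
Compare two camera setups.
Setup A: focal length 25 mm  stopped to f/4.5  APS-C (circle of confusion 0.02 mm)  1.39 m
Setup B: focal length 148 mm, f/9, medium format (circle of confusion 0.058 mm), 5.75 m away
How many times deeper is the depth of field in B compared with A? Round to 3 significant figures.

Setup A: H = 25²/(4.5×0.02) + 25 ≈ 6969.4 mm; DoF = Df − Dn = 1730.06 − 1161.66 ≈ 568.40 mm.
Setup B: H = 148²/(9×0.058) + 148 ≈ 42109.7 mm; DoF = Df − Dn = 6635.9 − 5072.8 ≈ 1563.1 mm.
Ratio = 1563.1 / 568.40 ≈ 2.75.

2.75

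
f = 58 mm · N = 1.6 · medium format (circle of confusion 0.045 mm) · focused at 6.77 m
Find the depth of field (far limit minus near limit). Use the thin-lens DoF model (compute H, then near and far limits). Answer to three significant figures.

Hyperfocal distance H = f²/(N·c) + f = 58²/(1.6 × 0.045) + 58 = 3364/0.072 + 58 ≈ 46780.2 mm ≈ 46.78 m.
Near limit Dn = s·(H − f)/(H + s − 2f) = 6770 × (46780.2 − 58) / (46780.2 + 6770 − 2 × 58) = 6770 × 46722.2 / 53434.2 ≈ 5919.6 mm.
Far limit Df = s·(H − f)/(H − s) = 6770 × (46780.2 − 58) / (46780.2 − 6770) = 6770 × 46722.2 / 40010.2 ≈ 7905.7 mm.
Depth of field = Df − Dn = 7905.7 − 5919.6 ≈ 1986.1 mm ≈ 1.99 m.

1.99 m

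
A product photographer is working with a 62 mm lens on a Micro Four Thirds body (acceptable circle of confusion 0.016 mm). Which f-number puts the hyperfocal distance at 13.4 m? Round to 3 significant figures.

f/18

Rearrange H = f²/(N·c) + f for N: N = f² / ((H − f)·c).
N = 62² / ((13400 − 62) × 0.016) = 3844 / 213.4 ≈ 18.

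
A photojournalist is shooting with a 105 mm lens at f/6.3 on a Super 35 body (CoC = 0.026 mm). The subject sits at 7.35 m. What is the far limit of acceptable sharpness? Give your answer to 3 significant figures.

Hyperfocal distance H = f²/(N·c) + f = 105²/(6.3 × 0.026) + 105 = 11025/0.1638 + 105 ≈ 67412.7 mm ≈ 67.41 m.
Far limit Df = s·(H − f)/(H − s) = 7350 × (67412.7 − 105) / (67412.7 − 7350) = 7350 × 67307.7 / 60062.7 ≈ 8236.6 mm ≈ 8.24 m.

8.24 m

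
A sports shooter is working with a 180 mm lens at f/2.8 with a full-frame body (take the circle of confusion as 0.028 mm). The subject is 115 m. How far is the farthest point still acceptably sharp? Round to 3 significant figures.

159 m

Hyperfocal distance H = f²/(N·c) + f = 180²/(2.8 × 0.028) + 180 = 32400/0.0784 + 180 ≈ 413445.3 mm ≈ 413.4 m.
Far limit Df = s·(H − f)/(H − s) = 115000 × (413445.3 − 180) / (413445.3 − 115000) = 115000 × 413265.3 / 298445.3 ≈ 159244 mm ≈ 159 m.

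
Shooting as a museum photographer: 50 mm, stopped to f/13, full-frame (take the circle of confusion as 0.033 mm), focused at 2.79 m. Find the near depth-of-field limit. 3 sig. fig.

1.90 m

Hyperfocal distance H = f²/(N·c) + f = 50²/(13 × 0.033) + 50 = 2500/0.429 + 50 ≈ 5877.5 mm ≈ 5.878 m.
Near limit Dn = s·(H − f)/(H + s − 2f) = 2790 × (5877.5 − 50) / (5877.5 + 2790 − 2 × 50) = 2790 × 5827.5 / 8567.5 ≈ 1897.7 mm ≈ 1.90 m.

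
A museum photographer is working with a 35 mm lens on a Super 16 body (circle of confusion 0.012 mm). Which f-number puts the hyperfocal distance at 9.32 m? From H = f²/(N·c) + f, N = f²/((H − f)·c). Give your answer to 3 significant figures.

Rearrange H = f²/(N·c) + f for N: N = f² / ((H − f)·c).
N = 35² / ((9320 − 35) × 0.012) = 1225 / 111.4 ≈ 11.

f/11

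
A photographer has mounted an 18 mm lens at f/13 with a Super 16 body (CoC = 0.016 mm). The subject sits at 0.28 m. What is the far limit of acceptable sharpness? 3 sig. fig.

337 mm

Hyperfocal distance H = f²/(N·c) + f = 18²/(13 × 0.016) + 18 = 324/0.208 + 18 ≈ 1575.7 mm ≈ 1.576 m.
Far limit Df = s·(H − f)/(H − s) = 280 × (1575.7 − 18) / (1575.7 − 280) = 280 × 1557.7 / 1295.7 ≈ 336.62 mm.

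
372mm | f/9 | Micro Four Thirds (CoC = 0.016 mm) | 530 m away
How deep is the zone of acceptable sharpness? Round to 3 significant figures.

839 m

Hyperfocal distance H = f²/(N·c) + f = 372²/(9 × 0.016) + 372 = 138384/0.144 + 372 ≈ 961372.0 mm ≈ 961.4 m.
Near limit Dn = s·(H − f)/(H + s − 2f) = 530000 × (961372.0 − 372) / (961372.0 + 530000 − 2 × 372) = 530000 × 961000.0 / 1490628.0 ≈ 341688 mm.
Far limit Df = s·(H − f)/(H − s) = 530000 × (961372.0 − 372) / (961372.0 − 530000) = 530000 × 961000.0 / 431372.0 ≈ 1180721 mm.
Depth of field = Df − Dn = 1180721 − 341688 ≈ 839033 mm ≈ 839 m.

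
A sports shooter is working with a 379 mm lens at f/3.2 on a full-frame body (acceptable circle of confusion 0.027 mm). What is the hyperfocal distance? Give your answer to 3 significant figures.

Hyperfocal distance H = f²/(N·c) + f = 379²/(3.2 × 0.027) + 379 = 143641/0.0864 + 379 ≈ 1662890.6 mm ≈ 1660 m.

1660 m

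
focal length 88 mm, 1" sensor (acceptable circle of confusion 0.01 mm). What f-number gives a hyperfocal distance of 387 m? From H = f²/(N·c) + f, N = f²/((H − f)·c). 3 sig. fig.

Rearrange H = f²/(N·c) + f for N: N = f² / ((H − f)·c).
N = 88² / ((387000 − 88) × 0.01) = 7744 / 3869 ≈ 2.00.

f/2.00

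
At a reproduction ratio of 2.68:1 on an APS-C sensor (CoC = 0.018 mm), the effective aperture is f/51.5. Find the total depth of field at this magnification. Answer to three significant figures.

At magnification m, DoF ≈ 2·N_eff·c/m² = 2 × 51.5 × 0.018 / 2.68² = 1.854 / 7.182 ≈ 0.258 mm.

0.258 mm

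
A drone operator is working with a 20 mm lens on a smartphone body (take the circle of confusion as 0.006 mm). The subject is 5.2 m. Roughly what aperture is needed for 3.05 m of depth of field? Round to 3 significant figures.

Write h = H − f = f²/(N·c). The thin-lens limits are Dn = s·h/(h + (s−f)) and Df = s·h/(h − (s−f)), so DoF = Df − Dn = 2·s·(s−f)·h / (h² − (s−f)²).
That is a quadratic in h: DoF·h² − 2·s·(s−f)·h − DoF·(s−f)² = 0 ⇒ h = (s−f)·(s + √(s² + DoF²)) / DoF = 5180 × (5200 + √(5200² + 3050²)) / 3050 = 5180 × (5200 + 6028.47) / 3050 ≈ 19070 mm.
Then N = f²/(c·h) = 20² / (0.006 × 19070) = 400 / 114.42 ≈ 3.50.

f/3.50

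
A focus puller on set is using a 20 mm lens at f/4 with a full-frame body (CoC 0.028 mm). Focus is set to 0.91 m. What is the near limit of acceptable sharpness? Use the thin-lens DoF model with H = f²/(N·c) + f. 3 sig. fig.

Hyperfocal distance H = f²/(N·c) + f = 20²/(4 × 0.028) + 20 = 400/0.112 + 20 ≈ 3591.4 mm ≈ 3.591 m.
Near limit Dn = s·(H − f)/(H + s − 2f) = 910 × (3591.4 − 20) / (3591.4 + 910 − 2 × 20) = 910 × 3571.4 / 4461.4 ≈ 728.47 mm ≈ 0.728 m.

0.728 m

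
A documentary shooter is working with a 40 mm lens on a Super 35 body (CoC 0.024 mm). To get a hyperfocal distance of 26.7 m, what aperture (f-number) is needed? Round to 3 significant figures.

f/2.50

Rearrange H = f²/(N·c) + f for N: N = f² / ((H − f)·c).
N = 40² / ((26700 − 40) × 0.024) = 1600 / 639.8 ≈ 2.50.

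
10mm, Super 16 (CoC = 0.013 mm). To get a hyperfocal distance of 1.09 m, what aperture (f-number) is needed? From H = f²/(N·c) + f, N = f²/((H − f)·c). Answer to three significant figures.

f/7.12

Rearrange H = f²/(N·c) + f for N: N = f² / ((H − f)·c).
N = 10² / ((1090 − 10) × 0.013) = 100 / 14.04 ≈ 7.12.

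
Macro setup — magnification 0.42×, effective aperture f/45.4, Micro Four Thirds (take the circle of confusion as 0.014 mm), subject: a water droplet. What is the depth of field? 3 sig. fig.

7.21 mm

At magnification m, DoF ≈ 2·N_eff·c/m² = 2 × 45.4 × 0.014 / 0.42² = 1.271 / 0.1764 ≈ 7.21 mm.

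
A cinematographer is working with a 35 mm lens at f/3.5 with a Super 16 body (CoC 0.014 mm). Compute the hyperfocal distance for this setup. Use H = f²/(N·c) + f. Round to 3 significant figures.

25.0 m

Hyperfocal distance H = f²/(N·c) + f = 35²/(3.5 × 0.014) + 35 = 1225/0.049 + 35 ≈ 25035.0 mm ≈ 25.0 m.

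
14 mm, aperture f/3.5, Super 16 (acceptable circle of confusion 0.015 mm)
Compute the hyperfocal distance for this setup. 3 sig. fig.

3.75 m

Hyperfocal distance H = f²/(N·c) + f = 14²/(3.5 × 0.015) + 14 = 196/0.0525 + 14 ≈ 3747.3 mm ≈ 3.75 m.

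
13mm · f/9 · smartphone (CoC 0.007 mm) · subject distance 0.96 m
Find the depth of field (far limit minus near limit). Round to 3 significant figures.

0.774 m

Hyperfocal distance H = f²/(N·c) + f = 13²/(9 × 0.007) + 13 = 169/0.063 + 13 ≈ 2695.5 mm ≈ 2.696 m.
Near limit Dn = s·(H − f)/(H + s − 2f) = 960 × (2695.5 − 13) / (2695.5 + 960 − 2 × 13) = 960 × 2682.5 / 3629.5 ≈ 709.52 mm.
Far limit Df = s·(H − f)/(H − s) = 960 × (2695.5 − 13) / (2695.5 − 960) = 960 × 2682.5 / 1735.5 ≈ 1483.83 mm.
Depth of field = Df − Dn = 1483.83 − 709.52 ≈ 774.31 mm ≈ 0.774 m.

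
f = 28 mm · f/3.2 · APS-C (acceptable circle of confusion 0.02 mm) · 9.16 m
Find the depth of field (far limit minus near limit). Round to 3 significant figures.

30.7 m

Hyperfocal distance H = f²/(N·c) + f = 28²/(3.2 × 0.02) + 28 = 784/0.064 + 28 ≈ 12278.0 mm ≈ 12.28 m.
Near limit Dn = s·(H − f)/(H + s − 2f) = 9160 × (12278.0 − 28) / (12278.0 + 9160 − 2 × 28) = 9160 × 12250.0 / 21382.0 ≈ 5248 mm.
Far limit Df = s·(H − f)/(H − s) = 9160 × (12278.0 − 28) / (12278.0 − 9160) = 9160 × 12250.0 / 3118.0 ≈ 35988 mm.
Depth of field = Df − Dn = 35988 − 5248 ≈ 30740 mm ≈ 30.7 m.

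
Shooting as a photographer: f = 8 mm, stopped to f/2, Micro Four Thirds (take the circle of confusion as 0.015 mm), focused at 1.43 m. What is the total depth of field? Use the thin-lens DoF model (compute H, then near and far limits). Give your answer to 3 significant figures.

3.43 m

Hyperfocal distance H = f²/(N·c) + f = 8²/(2 × 0.015) + 8 = 64/0.03 + 8 ≈ 2141.3 mm ≈ 2.141 m.
Near limit Dn = s·(H − f)/(H + s − 2f) = 1430 × (2141.3 − 8) / (2141.3 + 1430 − 2 × 8) = 1430 × 2133.3 / 3555.3 ≈ 858.1 mm.
Far limit Df = s·(H − f)/(H − s) = 1430 × (2141.3 − 8) / (2141.3 − 1430) = 1430 × 2133.3 / 711.3 ≈ 4288.7 mm.
Depth of field = Df − Dn = 4288.7 − 858.1 ≈ 3430.6 mm ≈ 3.43 m.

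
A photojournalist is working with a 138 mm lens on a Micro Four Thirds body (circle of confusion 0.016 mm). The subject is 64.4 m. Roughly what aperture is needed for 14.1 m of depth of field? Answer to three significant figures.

f/2.00

Write h = H − f = f²/(N·c). The thin-lens limits are Dn = s·h/(h + (s−f)) and Df = s·h/(h − (s−f)), so DoF = Df − Dn = 2·s·(s−f)·h / (h² − (s−f)²).
That is a quadratic in h: DoF·h² − 2·s·(s−f)·h − DoF·(s−f)² = 0 ⇒ h = (s−f)·(s + √(s² + DoF²)) / DoF = 64262 × (64400 + √(64400² + 14100²)) / 14100 = 64262 × (64400 + 65925.5) / 14100 ≈ 593970 mm.
Then N = f²/(c·h) = 138² / (0.016 × 593970) = 19044 / 9503.5 ≈ 2.00.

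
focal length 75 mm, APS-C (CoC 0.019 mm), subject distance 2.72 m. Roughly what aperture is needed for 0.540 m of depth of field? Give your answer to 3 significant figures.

Write h = H − f = f²/(N·c). The thin-lens limits are Dn = s·h/(h + (s−f)) and Df = s·h/(h − (s−f)), so DoF = Df − Dn = 2·s·(s−f)·h / (h² − (s−f)²).
That is a quadratic in h: DoF·h² − 2·s·(s−f)·h − DoF·(s−f)² = 0 ⇒ h = (s−f)·(s + √(s² + DoF²)) / DoF = 2645 × (2720 + √(2720² + 540²)) / 540 = 2645 × (2720 + 2773.08) / 540 ≈ 26906 mm.
Then N = f²/(c·h) = 75² / (0.019 × 26906) = 5625 / 511.21 ≈ 11.

f/11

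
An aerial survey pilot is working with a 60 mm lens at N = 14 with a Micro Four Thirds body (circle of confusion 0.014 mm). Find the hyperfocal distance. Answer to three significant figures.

18.4 m

Hyperfocal distance H = f²/(N·c) + f = 60²/(14 × 0.014) + 60 = 3600/0.196 + 60 ≈ 18427.3 mm ≈ 18.4 m.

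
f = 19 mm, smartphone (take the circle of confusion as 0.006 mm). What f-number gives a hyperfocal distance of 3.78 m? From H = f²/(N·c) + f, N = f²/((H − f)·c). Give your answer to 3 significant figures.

Rearrange H = f²/(N·c) + f for N: N = f² / ((H − f)·c).
N = 19² / ((3780 − 19) × 0.006) = 361 / 22.57 ≈ 16.

f/16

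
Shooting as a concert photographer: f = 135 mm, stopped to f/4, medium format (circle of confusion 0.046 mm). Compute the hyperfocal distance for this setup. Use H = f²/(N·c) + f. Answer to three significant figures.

Hyperfocal distance H = f²/(N·c) + f = 135²/(4 × 0.046) + 135 = 18225/0.184 + 135 ≈ 99183.9 mm ≈ 99.2 m.

99.2 m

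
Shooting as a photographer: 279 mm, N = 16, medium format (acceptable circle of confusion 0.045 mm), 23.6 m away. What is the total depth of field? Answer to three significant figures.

Hyperfocal distance H = f²/(N·c) + f = 279²/(16 × 0.045) + 279 = 77841/0.72 + 279 ≈ 108391.5 mm ≈ 108.4 m.
Near limit Dn = s·(H − f)/(H + s − 2f) = 23600 × (108391.5 − 279) / (108391.5 + 23600 − 2 × 279) = 23600 × 108112.5 / 131433.5 ≈ 19413 mm.
Far limit Df = s·(H − f)/(H − s) = 23600 × (108391.5 − 279) / (108391.5 − 23600) = 23600 × 108112.5 / 84791.5 ≈ 30091 mm.
Depth of field = Df − Dn = 30091 − 19413 ≈ 10678 mm ≈ 10.7 m.

10.7 m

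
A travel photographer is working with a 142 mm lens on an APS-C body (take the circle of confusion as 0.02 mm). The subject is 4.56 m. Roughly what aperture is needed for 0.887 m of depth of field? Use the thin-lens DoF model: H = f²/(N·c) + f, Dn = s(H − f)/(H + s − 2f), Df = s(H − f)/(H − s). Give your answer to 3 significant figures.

Write h = H − f = f²/(N·c). The thin-lens limits are Dn = s·h/(h + (s−f)) and Df = s·h/(h − (s−f)), so DoF = Df − Dn = 2·s·(s−f)·h / (h² − (s−f)²).
That is a quadratic in h: DoF·h² − 2·s·(s−f)·h − DoF·(s−f)² = 0 ⇒ h = (s−f)·(s + √(s² + DoF²)) / DoF = 4418 × (4560 + √(4560² + 887²)) / 887 = 4418 × (4560 + 4645.47) / 887 ≈ 45851 mm.
Then N = f²/(c·h) = 142² / (0.02 × 45851) = 20164 / 917.02 ≈ 22.

f/22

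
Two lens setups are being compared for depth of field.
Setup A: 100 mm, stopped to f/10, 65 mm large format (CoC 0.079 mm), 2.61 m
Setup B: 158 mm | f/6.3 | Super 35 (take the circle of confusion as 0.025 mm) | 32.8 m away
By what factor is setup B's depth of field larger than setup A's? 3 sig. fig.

Setup A: H = 100²/(10×0.079) + 100 ≈ 12758.2 mm; DoF = Df − Dn = 3255.5 − 2178.1 ≈ 1077.4 mm.
Setup B: H = 158²/(6.3×0.025) + 158 ≈ 158659.6 mm; DoF = Df − Dn = 41307 − 27199 ≈ 14108 mm.
Ratio = 14108 / 1077.4 ≈ 13.1.

13.1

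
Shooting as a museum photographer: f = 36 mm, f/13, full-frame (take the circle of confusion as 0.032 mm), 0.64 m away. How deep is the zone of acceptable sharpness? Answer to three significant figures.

Hyperfocal distance H = f²/(N·c) + f = 36²/(13 × 0.032) + 36 = 1296/0.416 + 36 ≈ 3151.4 mm ≈ 3.151 m.
Near limit Dn = s·(H − f)/(H + s − 2f) = 640 × (3151.4 − 36) / (3151.4 + 640 − 2 × 36) = 640 × 3115.4 / 3719.4 ≈ 536.07 mm.
Far limit Df = s·(H − f)/(H − s) = 640 × (3151.4 − 36) / (3151.4 − 640) = 640 × 3115.4 / 2511.4 ≈ 793.92 mm.
Depth of field = Df − Dn = 793.92 − 536.07 ≈ 257.85 mm.

258 mm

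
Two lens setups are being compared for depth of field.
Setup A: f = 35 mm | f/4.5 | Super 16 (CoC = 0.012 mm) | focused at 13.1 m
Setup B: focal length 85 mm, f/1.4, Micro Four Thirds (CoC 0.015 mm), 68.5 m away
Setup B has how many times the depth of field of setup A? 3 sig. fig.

1.26

Setup A: H = 35²/(4.5×0.012) + 35 ≈ 22720.2 mm; DoF = Df − Dn = 30891 − 8313 ≈ 22578 mm.
Setup B: H = 85²/(1.4×0.015) + 85 ≈ 344132.6 mm; DoF = Df − Dn = 85502 − 57138 ≈ 28364 mm.
Ratio = 28364 / 22578 ≈ 1.26.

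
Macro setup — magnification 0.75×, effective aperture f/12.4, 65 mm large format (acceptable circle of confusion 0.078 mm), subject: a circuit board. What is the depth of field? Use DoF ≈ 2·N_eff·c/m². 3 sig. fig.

3.44 mm

At magnification m, DoF ≈ 2·N_eff·c/m² = 2 × 12.4 × 0.078 / 0.75² = 1.934 / 0.5625 ≈ 3.44 mm.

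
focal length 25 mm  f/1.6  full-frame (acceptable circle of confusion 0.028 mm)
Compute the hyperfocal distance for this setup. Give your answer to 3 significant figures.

14.0 m

Hyperfocal distance H = f²/(N·c) + f = 25²/(1.6 × 0.028) + 25 = 625/0.0448 + 25 ≈ 13975.9 mm ≈ 14.0 m.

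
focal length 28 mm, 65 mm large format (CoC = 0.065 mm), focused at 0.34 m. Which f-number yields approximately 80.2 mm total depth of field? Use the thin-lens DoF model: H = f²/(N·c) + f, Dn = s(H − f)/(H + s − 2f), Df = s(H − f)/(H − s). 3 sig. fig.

Write h = H − f = f²/(N·c). The thin-lens limits are Dn = s·h/(h + (s−f)) and Df = s·h/(h − (s−f)), so DoF = Df − Dn = 2·s·(s−f)·h / (h² − (s−f)²).
That is a quadratic in h: DoF·h² − 2·s·(s−f)·h − DoF·(s−f)² = 0 ⇒ h = (s−f)·(s + √(s² + DoF²)) / DoF = 312 × (340 + √(340² + 80.2²)) / 80.2 = 312 × (340 + 349.331) / 80.2 ≈ 2681.7 mm.
Then N = f²/(c·h) = 28² / (0.065 × 2681.7) = 784 / 174.31 ≈ 4.50.

f/4.50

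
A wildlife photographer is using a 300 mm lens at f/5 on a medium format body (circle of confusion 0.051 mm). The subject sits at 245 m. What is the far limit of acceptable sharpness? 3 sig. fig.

799 m

Hyperfocal distance H = f²/(N·c) + f = 300²/(5 × 0.051) + 300 = 90000/0.255 + 300 ≈ 353241.2 mm ≈ 353.2 m.
Far limit Df = s·(H − f)/(H − s) = 245000 × (353241.2 − 300) / (353241.2 − 245000) = 245000 × 352941.2 / 108241.2 ≈ 798870 mm ≈ 799 m.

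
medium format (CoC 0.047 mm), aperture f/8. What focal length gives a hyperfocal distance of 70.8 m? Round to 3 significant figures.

163 mm

From H = f²/(N·c) + f, with f ≪ H: f ≈ √(H·N·c) = √(70800 × 8 × 0.047) = √26621 ≈ 163.2 mm.
The +f correction barely moves this — solving exactly, f² + N·c·f − N·c·H = 0 ⇒ f = (−N·c + √((N·c)² + 4·N·c·H))/2 = (−0.376 + √106483)/2 ≈ 162.97 mm, so f ≈ 163 mm.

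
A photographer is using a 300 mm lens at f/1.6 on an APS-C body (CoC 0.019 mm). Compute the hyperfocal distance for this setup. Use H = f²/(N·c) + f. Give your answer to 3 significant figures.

2960 m

Hyperfocal distance H = f²/(N·c) + f = 300²/(1.6 × 0.019) + 300 = 90000/0.0304 + 300 ≈ 2960826.3 mm ≈ 2960 m.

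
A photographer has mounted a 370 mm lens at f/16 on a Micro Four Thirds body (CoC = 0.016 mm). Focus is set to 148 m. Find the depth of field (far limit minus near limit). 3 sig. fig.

88.5 m

Hyperfocal distance H = f²/(N·c) + f = 370²/(16 × 0.016) + 370 = 136900/0.256 + 370 ≈ 535135.6 mm ≈ 535.1 m.
Near limit Dn = s·(H − f)/(H + s − 2f) = 148000 × (535135.6 − 370) / (535135.6 + 148000 − 2 × 370) = 148000 × 534765.6 / 682395.6 ≈ 115982 mm.
Far limit Df = s·(H − f)/(H − s) = 148000 × (535135.6 − 370) / (535135.6 − 148000) = 148000 × 534765.6 / 387135.6 ≈ 204438 mm.
Depth of field = Df − Dn = 204438 − 115982 ≈ 88456 mm ≈ 88.5 m.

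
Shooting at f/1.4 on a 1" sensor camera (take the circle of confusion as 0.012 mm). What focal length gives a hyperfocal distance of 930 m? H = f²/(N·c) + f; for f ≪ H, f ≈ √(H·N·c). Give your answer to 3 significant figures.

125 mm

From H = f²/(N·c) + f, with f ≪ H: f ≈ √(H·N·c) = √(930000 × 1.4 × 0.012) = √15624 ≈ 125.0 mm.
The +f correction barely moves this — solving exactly, f² + N·c·f − N·c·H = 0 ⇒ f = (−N·c + √((N·c)² + 4·N·c·H))/2 = (−0.0168 + √62496)/2 ≈ 124.99 mm, so f ≈ 125 mm.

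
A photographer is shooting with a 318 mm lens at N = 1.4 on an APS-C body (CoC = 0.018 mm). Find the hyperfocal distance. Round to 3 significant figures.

4010 m

Hyperfocal distance H = f²/(N·c) + f = 318²/(1.4 × 0.018) + 318 = 101124/0.0252 + 318 ≈ 4013175.1 mm ≈ 4010 m.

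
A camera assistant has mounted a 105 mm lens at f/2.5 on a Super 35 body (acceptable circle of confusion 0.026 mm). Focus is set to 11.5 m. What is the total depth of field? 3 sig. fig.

Hyperfocal distance H = f²/(N·c) + f = 105²/(2.5 × 0.026) + 105 = 11025/0.065 + 105 ≈ 169720.4 mm ≈ 169.7 m.
Near limit Dn = s·(H − f)/(H + s − 2f) = 11500 × (169720.4 − 105) / (169720.4 + 11500 − 2 × 105) = 11500 × 169615.4 / 181010.4 ≈ 10776.0 mm.
Far limit Df = s·(H − f)/(H − s) = 11500 × (169720.4 − 105) / (169720.4 − 11500) = 11500 × 169615.4 / 158220.4 ≈ 12328.2 mm.
Depth of field = Df − Dn = 12328.2 − 10776.0 ≈ 1552.2 mm ≈ 1.55 m.

1.55 m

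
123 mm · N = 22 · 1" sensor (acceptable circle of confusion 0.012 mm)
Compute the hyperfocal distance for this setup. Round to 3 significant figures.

Hyperfocal distance H = f²/(N·c) + f = 123²/(22 × 0.012) + 123 = 15129/0.264 + 123 ≈ 57429.8 mm ≈ 57.4 m.

57.4 m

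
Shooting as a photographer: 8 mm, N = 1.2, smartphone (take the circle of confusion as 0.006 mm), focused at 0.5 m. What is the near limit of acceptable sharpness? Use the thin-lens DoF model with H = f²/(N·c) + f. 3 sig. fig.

Hyperfocal distance H = f²/(N·c) + f = 8²/(1.2 × 0.006) + 8 = 64/0.0072 + 8 ≈ 8896.9 mm ≈ 8.897 m.
Near limit Dn = s·(H − f)/(H + s − 2f) = 500 × (8896.9 − 8) / (8896.9 + 500 − 2 × 8) = 500 × 8888.9 / 9380.9 ≈ 473.78 mm.

474 mm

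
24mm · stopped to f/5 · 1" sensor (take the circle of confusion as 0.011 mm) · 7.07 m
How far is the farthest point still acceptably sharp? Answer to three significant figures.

21.6 m

Hyperfocal distance H = f²/(N·c) + f = 24²/(5 × 0.011) + 24 = 576/0.055 + 24 ≈ 10496.7 mm ≈ 10.50 m.
Far limit Df = s·(H − f)/(H − s) = 7070 × (10496.7 − 24) / (10496.7 − 7070) = 7070 × 10472.7 / 3426.7 ≈ 21607 mm ≈ 21.6 m.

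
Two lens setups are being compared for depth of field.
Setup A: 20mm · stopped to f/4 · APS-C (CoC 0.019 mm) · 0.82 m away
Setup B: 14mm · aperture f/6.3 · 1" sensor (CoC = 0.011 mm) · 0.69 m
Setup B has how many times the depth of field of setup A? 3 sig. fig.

Setup A: H = 20²/(4×0.019) + 20 ≈ 5283.2 mm; DoF = Df − Dn = 966.98 − 711.81 ≈ 255.17 mm.
Setup B: H = 14²/(6.3×0.011) + 14 ≈ 2842.3 mm; DoF = Df − Dn = 906.72 − 556.89 ≈ 349.83 mm.
Ratio = 349.83 / 255.17 ≈ 1.37.

1.37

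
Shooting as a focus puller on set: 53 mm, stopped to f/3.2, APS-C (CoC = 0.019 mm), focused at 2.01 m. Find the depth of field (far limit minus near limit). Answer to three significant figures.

Hyperfocal distance H = f²/(N·c) + f = 53²/(3.2 × 0.019) + 53 = 2809/0.0608 + 53 ≈ 46253.7 mm ≈ 46.25 m.
Near limit Dn = s·(H − f)/(H + s − 2f) = 2010 × (46253.7 − 53) / (46253.7 + 2010 − 2 × 53) = 2010 × 46200.7 / 48157.7 ≈ 1928.32 mm.
Far limit Df = s·(H − f)/(H − s) = 2010 × (46253.7 − 53) / (46253.7 − 2010) = 2010 × 46200.7 / 44243.7 ≈ 2098.91 mm.
Depth of field = Df − Dn = 2098.91 − 1928.32 ≈ 170.59 mm.

171 mm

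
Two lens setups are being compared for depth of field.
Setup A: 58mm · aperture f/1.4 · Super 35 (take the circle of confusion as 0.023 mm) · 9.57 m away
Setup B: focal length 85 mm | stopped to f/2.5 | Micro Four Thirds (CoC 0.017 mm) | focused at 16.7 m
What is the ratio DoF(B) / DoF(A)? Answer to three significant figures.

Setup A: H = 58²/(1.4×0.023) + 58 ≈ 104530.0 mm; DoF = Df − Dn = 10528.6 − 8771.4 ≈ 1757.2 mm.
Setup B: H = 85²/(2.5×0.017) + 85 ≈ 170085.0 mm; DoF = Df − Dn = 18509.0 − 15213.1 ≈ 3295.9 mm.
Ratio = 3295.9 / 1757.2 ≈ 1.88.

1.88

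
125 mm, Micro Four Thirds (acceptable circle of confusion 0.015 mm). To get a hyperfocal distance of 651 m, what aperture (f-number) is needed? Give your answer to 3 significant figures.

Rearrange H = f²/(N·c) + f for N: N = f² / ((H − f)·c).
N = 125² / ((651000 − 125) × 0.015) = 15625 / 9763 ≈ 1.60.

f/1.60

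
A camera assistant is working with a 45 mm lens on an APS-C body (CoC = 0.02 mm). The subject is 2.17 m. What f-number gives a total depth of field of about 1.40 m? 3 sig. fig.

Write h = H − f = f²/(N·c). The thin-lens limits are Dn = s·h/(h + (s−f)) and Df = s·h/(h − (s−f)), so DoF = Df − Dn = 2·s·(s−f)·h / (h² − (s−f)²).
That is a quadratic in h: DoF·h² − 2·s·(s−f)·h − DoF·(s−f)² = 0 ⇒ h = (s−f)·(s + √(s² + DoF²)) / DoF = 2125 × (2170 + √(2170² + 1400²)) / 1400 = 2125 × (2170 + 2582.42) / 1400 ≈ 7213.5 mm.
Then N = f²/(c·h) = 45² / (0.02 × 7213.5) = 2025 / 144.27 ≈ 14.

f/14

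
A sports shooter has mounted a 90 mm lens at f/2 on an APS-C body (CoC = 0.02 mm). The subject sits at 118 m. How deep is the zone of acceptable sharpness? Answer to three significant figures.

Hyperfocal distance H = f²/(N·c) + f = 90²/(2 × 0.02) + 90 = 8100/0.04 + 90 ≈ 202590.0 mm ≈ 202.6 m.
Near limit Dn = s·(H − f)/(H + s − 2f) = 118000 × (202590.0 − 90) / (202590.0 + 118000 − 2 × 90) = 118000 × 202500.0 / 320410.0 ≈ 74576 mm.
Far limit Df = s·(H − f)/(H − s) = 118000 × (202590.0 − 90) / (202590.0 − 118000) = 118000 × 202500.0 / 84590.0 ≈ 282480 mm.
Depth of field = Df − Dn = 282480 − 74576 ≈ 207904 mm ≈ 208 m.

208 m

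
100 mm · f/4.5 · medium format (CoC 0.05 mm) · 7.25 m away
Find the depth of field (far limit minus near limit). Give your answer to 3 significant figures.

2.39 m

Hyperfocal distance H = f²/(N·c) + f = 100²/(4.5 × 0.05) + 100 = 10000/0.225 + 100 ≈ 44544.4 mm ≈ 44.54 m.
Near limit Dn = s·(H − f)/(H + s − 2f) = 7250 × (44544.4 − 100) / (44544.4 + 7250 − 2 × 100) = 7250 × 44444.4 / 51594.4 ≈ 6245.3 mm.
Far limit Df = s·(H − f)/(H − s) = 7250 × (44544.4 − 100) / (44544.4 − 7250) = 7250 × 44444.4 / 37294.4 ≈ 8640.0 mm.
Depth of field = Df − Dn = 8640.0 − 6245.3 ≈ 2394.7 mm ≈ 2.39 m.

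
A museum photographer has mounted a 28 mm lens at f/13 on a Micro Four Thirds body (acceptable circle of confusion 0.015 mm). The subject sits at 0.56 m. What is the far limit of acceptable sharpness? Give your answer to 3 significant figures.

0.645 m

Hyperfocal distance H = f²/(N·c) + f = 28²/(13 × 0.015) + 28 = 784/0.195 + 28 ≈ 4048.5 mm ≈ 4.049 m.
Far limit Df = s·(H − f)/(H − s) = 560 × (4048.5 − 28) / (4048.5 − 560) = 560 × 4020.5 / 3488.5 ≈ 645.40 mm ≈ 0.645 m.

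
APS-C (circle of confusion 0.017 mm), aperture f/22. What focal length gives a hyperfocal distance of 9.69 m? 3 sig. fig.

60.0 mm

From H = f²/(N·c) + f, with f ≪ H: f ≈ √(H·N·c) = √(9690 × 22 × 0.017) = √3624.1 ≈ 60.20 mm.
Exact: f² + N·c·f − N·c·H = 0 ⇒ f = (−N·c + √((N·c)² + 4·N·c·H))/2 = (−0.374 + √14496)/2 ≈ 60.013 mm ≈ 60.0 mm.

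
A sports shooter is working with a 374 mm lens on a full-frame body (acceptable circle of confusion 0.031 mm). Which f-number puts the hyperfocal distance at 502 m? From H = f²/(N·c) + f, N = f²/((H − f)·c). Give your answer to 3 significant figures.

f/9

Rearrange H = f²/(N·c) + f for N: N = f² / ((H − f)·c).
N = 374² / ((502000 − 374) × 0.031) = 139876 / 15550 ≈ 9.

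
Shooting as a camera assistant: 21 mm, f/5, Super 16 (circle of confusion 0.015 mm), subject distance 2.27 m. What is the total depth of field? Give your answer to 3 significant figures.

Hyperfocal distance H = f²/(N·c) + f = 21²/(5 × 0.015) + 21 = 441/0.075 + 21 ≈ 5901.0 mm ≈ 5.901 m.
Near limit Dn = s·(H − f)/(H + s − 2f) = 2270 × (5901.0 − 21) / (5901.0 + 2270 − 2 × 21) = 2270 × 5880.0 / 8129.0 ≈ 1642.0 mm.
Far limit Df = s·(H − f)/(H − s) = 2270 × (5901.0 − 21) / (5901.0 − 2270) = 2270 × 5880.0 / 3631.0 ≈ 3676.0 mm.
Depth of field = Df − Dn = 3676.0 − 1642.0 ≈ 2034.0 mm ≈ 2.03 m.

2.03 m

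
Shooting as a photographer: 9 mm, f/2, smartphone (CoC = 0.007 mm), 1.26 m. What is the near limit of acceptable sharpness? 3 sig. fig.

1.04 m

Hyperfocal distance H = f²/(N·c) + f = 9²/(2 × 0.007) + 9 = 81/0.014 + 9 ≈ 5794.7 mm ≈ 5.795 m.
Near limit Dn = s·(H − f)/(H + s − 2f) = 1260 × (5794.7 − 9) / (5794.7 + 1260 − 2 × 9) = 1260 × 5785.7 / 7036.7 ≈ 1036.0 mm ≈ 1.04 m.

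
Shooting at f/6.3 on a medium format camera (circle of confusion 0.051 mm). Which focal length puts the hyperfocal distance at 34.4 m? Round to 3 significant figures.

105 mm

From H = f²/(N·c) + f, with f ≪ H: f ≈ √(H·N·c) = √(34400 × 6.3 × 0.051) = √11053 ≈ 105.1 mm.
The +f correction barely moves this — solving exactly, f² + N·c·f − N·c·H = 0 ⇒ f = (−N·c + √((N·c)² + 4·N·c·H))/2 = (−0.3213 + √44211)/2 ≈ 104.97 mm, so f ≈ 105 mm.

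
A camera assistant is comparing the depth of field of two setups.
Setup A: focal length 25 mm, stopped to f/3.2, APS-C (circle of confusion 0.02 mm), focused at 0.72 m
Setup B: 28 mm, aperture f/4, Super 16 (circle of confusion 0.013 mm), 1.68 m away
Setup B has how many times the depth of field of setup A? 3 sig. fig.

3.62

Setup A: H = 25²/(3.2×0.02) + 25 ≈ 9790.6 mm; DoF = Df − Dn = 775.17 − 672.16 ≈ 103.01 mm.
Setup B: H = 28²/(4×0.013) + 28 ≈ 15104.9 mm; DoF = Df − Dn = 1886.73 − 1514.10 ≈ 372.63 mm.
Ratio = 372.63 / 103.01 ≈ 3.62.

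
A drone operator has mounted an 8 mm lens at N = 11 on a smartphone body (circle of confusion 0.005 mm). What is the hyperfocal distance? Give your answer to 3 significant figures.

Hyperfocal distance H = f²/(N·c) + f = 8²/(11 × 0.005) + 8 = 64/0.055 + 8 ≈ 1171.6 mm ≈ 1.17 m.

1.17 m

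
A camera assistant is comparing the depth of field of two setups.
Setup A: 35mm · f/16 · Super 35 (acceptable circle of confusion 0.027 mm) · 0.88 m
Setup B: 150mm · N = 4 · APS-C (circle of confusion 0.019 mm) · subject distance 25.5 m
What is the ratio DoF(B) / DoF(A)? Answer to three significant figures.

Setup A: H = 35²/(16×0.027) + 35 ≈ 2870.6 mm; DoF = Df − Dn = 1253.55 − 677.97 ≈ 575.58 mm.
Setup B: H = 150²/(4×0.019) + 150 ≈ 296202.6 mm; DoF = Df − Dn = 27888.0 − 23488.7 ≈ 4399.3 mm.
Ratio = 4399.3 / 575.58 ≈ 7.64.

7.64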